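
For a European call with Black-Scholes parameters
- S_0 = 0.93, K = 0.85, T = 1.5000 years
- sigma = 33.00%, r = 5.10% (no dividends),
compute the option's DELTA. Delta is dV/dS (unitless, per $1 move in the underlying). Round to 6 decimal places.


d1 = 0.6139144678; d2 = 0.2097486603
phi(d1) = 0.3304222093; exp(-qT) = 1.0000000000; exp(-rT) = 0.9263529143
N(d1) = 0.7303640754
Delta = exp(-qT) * N(d1) = 1.0000000000 * 0.7303640754 = 0.730364

Answer: Delta = 0.730364


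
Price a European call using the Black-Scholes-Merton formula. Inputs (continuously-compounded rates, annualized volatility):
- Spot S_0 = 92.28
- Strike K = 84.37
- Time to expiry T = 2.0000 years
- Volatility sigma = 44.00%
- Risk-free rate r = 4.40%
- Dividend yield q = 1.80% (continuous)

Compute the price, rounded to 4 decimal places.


Answer: Price = 26.6939

Derivation:
d1 = (ln(S/K) + (r - q + 0.5*sigma^2) * T) / (sigma * sqrt(T)) = 0.53871178
d2 = d1 - sigma * sqrt(T) = -0.08354218
exp(-rT) = 0.91576088; exp(-qT) = 0.96464029
C = S_0 * exp(-qT) * N(d1) - K * exp(-rT) * N(d2)
N(d1) = 0.70495713; N(d2) = 0.46671022
C = 92.2800 * 0.96464029 * 0.70495713 - 84.3700 * 0.91576088 * 0.46671022 = 26.6939


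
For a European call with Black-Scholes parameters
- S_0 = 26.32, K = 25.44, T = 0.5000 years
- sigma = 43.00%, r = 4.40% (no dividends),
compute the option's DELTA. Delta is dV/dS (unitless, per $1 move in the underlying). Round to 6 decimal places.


Answer: Delta = 0.631650

Derivation:
d1 = 0.3362255514; d2 = 0.0321696355
phi(d1) = 0.3770180013; exp(-qT) = 1.0000000000; exp(-rT) = 0.9782402351
N(d1) = 0.6316496069
Delta = exp(-qT) * N(d1) = 1.0000000000 * 0.6316496069 = 0.631650


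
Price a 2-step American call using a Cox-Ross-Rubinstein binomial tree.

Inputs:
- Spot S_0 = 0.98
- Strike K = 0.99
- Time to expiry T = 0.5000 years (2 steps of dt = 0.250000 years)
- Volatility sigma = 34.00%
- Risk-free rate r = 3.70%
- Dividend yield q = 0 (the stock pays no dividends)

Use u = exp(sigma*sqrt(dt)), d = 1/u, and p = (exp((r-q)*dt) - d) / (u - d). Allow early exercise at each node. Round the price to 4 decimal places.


dt = T/N = 0.250000
u = exp(sigma*sqrt(dt)) = 1.185305; d = 1/u = 0.843665
p = (exp((r-q)*dt) - d) / (u - d) = 0.484803
Discount per step: exp(-r*dt) = 0.990793
Stock lattice S(k, i) with i counting down-moves:
  k=0: S(0,0) = 0.9800
  k=1: S(1,0) = 1.1616; S(1,1) = 0.8268
  k=2: S(2,0) = 1.3768; S(2,1) = 0.9800; S(2,2) = 0.6975
Terminal payoffs V(N, i) = max(S_T - K, 0):
  V(2,0) = 0.386849; V(2,1) = 0.000000; V(2,2) = 0.000000
Backward induction: V(k, i) = exp(-r*dt) * [p * V(k+1, i) + (1-p) * V(k+1, i+1)]; then take max(V_cont, immediate exercise) for American.
  V(1,0) = exp(-r*dt) * [p*0.386849 + (1-p)*0.000000] = 0.185819; exercise = 0.171599; V(1,0) = max -> 0.185819
  V(1,1) = exp(-r*dt) * [p*0.000000 + (1-p)*0.000000] = 0.000000; exercise = 0.000000; V(1,1) = max -> 0.000000
  V(0,0) = exp(-r*dt) * [p*0.185819 + (1-p)*0.000000] = 0.089256; exercise = 0.000000; V(0,0) = max -> 0.089256

Answer: Price = V(0,0) = 0.0893


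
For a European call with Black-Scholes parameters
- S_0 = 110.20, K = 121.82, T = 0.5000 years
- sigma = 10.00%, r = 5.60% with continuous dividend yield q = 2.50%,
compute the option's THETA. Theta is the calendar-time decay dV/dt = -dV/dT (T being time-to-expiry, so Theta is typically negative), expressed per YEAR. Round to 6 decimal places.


d1 = -1.1631574025; d2 = -1.2338680806
phi(d1) = 0.2028261431; exp(-qT) = 0.9875778005; exp(-rT) = 0.9723883668
Theta = -S*exp(-qT)*phi(d1)*sigma/(2*sqrt(T)) - r*K*exp(-rT)*N(d2) + q*S*exp(-qT)*N(d1)
N(d1) = 0.1223828229; N(d2) = 0.1086260327; sqrt(T) = 0.7071067812
Term 1 = -110.2000 * 0.9875778005 * 0.2028261431 * 0.1000 / (2 * 0.7071067812) = -1.5608524411
Term 2 = -0.0560 * 121.8200 * 0.9723883668 * 0.1086260327 = -0.7205768327
Term 3 = 0.0250 * 110.2000 * 0.9875778005 * 0.1223828229 = 0.3329763502
Theta = -1.5608524411 + (-0.7205768327) + (0.3329763502) = -1.948453

Answer: Theta = -1.948453


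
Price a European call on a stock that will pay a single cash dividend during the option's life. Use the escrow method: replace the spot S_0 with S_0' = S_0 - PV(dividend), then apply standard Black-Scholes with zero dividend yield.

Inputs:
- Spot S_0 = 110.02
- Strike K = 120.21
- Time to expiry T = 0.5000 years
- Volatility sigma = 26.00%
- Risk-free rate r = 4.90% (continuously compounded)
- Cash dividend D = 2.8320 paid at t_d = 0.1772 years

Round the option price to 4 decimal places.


PV(D) = D * exp(-r * t_d) = 2.8320 * 0.99135479 = 2.80751676
S_0' = S_0 - PV(D) = 110.0200 - 2.80751676 = 107.21248324
d1 = (ln(S_0'/K) + (r + sigma^2/2)*T) / (sigma*sqrt(T)) = -0.39721736
d2 = d1 - sigma*sqrt(T) = -0.58106512
exp(-rT) = 0.97579769
N(d1) = 0.34560359; N(d2) = 0.28059828
C = S_0' * N(d1) - K * exp(-rT) * N(d2) = 107.21248324 * 0.34560359 - 120.2100 * 0.97579769 * 0.28059828 = 4.1387

Answer: Price = 4.1387


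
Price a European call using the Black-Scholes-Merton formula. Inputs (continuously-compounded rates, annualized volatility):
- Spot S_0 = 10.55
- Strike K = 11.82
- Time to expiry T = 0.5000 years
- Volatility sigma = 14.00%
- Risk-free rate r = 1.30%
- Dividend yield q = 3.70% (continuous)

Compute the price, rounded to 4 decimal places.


Answer: Price = 0.0530

Derivation:
d1 = (ln(S/K) + (r - q + 0.5*sigma^2) * T) / (sigma * sqrt(T)) = -1.21993246
d2 = d1 - sigma * sqrt(T) = -1.31892741
exp(-rT) = 0.99352108; exp(-qT) = 0.98167007
C = S_0 * exp(-qT) * N(d1) - K * exp(-rT) * N(d2)
N(d1) = 0.11124524; N(d2) = 0.09359669
C = 10.5500 * 0.98167007 * 0.11124524 - 11.8200 * 0.99352108 * 0.09359669 = 0.0530


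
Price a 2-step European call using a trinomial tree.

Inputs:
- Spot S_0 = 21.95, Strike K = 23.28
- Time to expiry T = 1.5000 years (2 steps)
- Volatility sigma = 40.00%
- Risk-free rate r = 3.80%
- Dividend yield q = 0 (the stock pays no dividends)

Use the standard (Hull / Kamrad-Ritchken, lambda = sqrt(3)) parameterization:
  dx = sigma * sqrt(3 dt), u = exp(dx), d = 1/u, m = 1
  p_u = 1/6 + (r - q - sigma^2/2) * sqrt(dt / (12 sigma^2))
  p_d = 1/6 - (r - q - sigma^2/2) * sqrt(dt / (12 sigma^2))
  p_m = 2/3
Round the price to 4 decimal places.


Answer: Price = V(0,0) = 3.8798

Derivation:
dt = T/N = 0.750000; dx = sigma*sqrt(3*dt) = 0.600000
u = exp(dx) = 1.822119; d = 1/u = 0.548812
p_u = 0.140417, p_m = 0.666667, p_d = 0.192917
Discount per step: exp(-r*dt) = 0.971902
Stock lattice S(k, j) with j the centered position index:
  k=0: S(0,+0) = 21.9500
  k=1: S(1,-1) = 12.0464; S(1,+0) = 21.9500; S(1,+1) = 39.9955
  k=2: S(2,-2) = 6.6112; S(2,-1) = 12.0464; S(2,+0) = 21.9500; S(2,+1) = 39.9955; S(2,+2) = 72.8766
Terminal payoffs V(N, j) = max(S_T - K, 0):
  V(2,-2) = 0.000000; V(2,-1) = 0.000000; V(2,+0) = 0.000000; V(2,+1) = 16.715508; V(2,+2) = 49.596566
Backward induction: V(k, j) = exp(-r*dt) * [p_u * V(k+1, j+1) + p_m * V(k+1, j) + p_d * V(k+1, j-1)]
  V(1,-1) = exp(-r*dt) * [p_u*0.000000 + p_m*0.000000 + p_d*0.000000] = 0.000000
  V(1,+0) = exp(-r*dt) * [p_u*16.715508 + p_m*0.000000 + p_d*0.000000] = 2.281187
  V(1,+1) = exp(-r*dt) * [p_u*49.596566 + p_m*16.715508 + p_d*0.000000] = 17.599067
  V(0,+0) = exp(-r*dt) * [p_u*17.599067 + p_m*2.281187 + p_d*0.000000] = 3.879828


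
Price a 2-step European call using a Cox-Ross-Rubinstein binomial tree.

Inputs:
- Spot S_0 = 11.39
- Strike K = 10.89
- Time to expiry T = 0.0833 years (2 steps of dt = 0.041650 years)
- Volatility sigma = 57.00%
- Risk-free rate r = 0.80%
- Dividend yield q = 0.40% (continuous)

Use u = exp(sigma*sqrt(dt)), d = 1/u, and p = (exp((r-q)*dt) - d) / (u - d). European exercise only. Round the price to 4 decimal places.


dt = T/N = 0.041650
u = exp(sigma*sqrt(dt)) = 1.123364; d = 1/u = 0.890184
p = (exp((r-q)*dt) - d) / (u - d) = 0.471665
Discount per step: exp(-r*dt) = 0.999667
Stock lattice S(k, i) with i counting down-moves:
  k=0: S(0,0) = 11.3900
  k=1: S(1,0) = 12.7951; S(1,1) = 10.1392
  k=2: S(2,0) = 14.3736; S(2,1) = 11.3900; S(2,2) = 9.0257
Terminal payoffs V(N, i) = max(S_T - K, 0):
  V(2,0) = 3.483565; V(2,1) = 0.500000; V(2,2) = 0.000000
Backward induction: V(k, i) = exp(-r*dt) * [p * V(k+1, i) + (1-p) * V(k+1, i+1)].
  V(1,0) = exp(-r*dt) * [p*3.483565 + (1-p)*0.500000] = 1.906609
  V(1,1) = exp(-r*dt) * [p*0.500000 + (1-p)*0.000000] = 0.235754
  V(0,0) = exp(-r*dt) * [p*1.906609 + (1-p)*0.235754] = 1.023498

Answer: Price = V(0,0) = 1.0235


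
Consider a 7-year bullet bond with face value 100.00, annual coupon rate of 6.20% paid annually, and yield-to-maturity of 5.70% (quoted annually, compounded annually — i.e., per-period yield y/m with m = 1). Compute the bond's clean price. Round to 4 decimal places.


Coupon per period c = face * coupon_rate / m = 6.200000
Periods per year m = 1; per-period yield y/m = 0.057000
Number of cashflows N = 7
Cashflows (t years, CF_t, discount factor 1/(1+y/m)^(m*t), PV):
  t = 1.0000: CF_t = 6.200000, DF = 0.946074, PV = 5.865658
  t = 2.0000: CF_t = 6.200000, DF = 0.895056, PV = 5.549345
  t = 3.0000: CF_t = 6.200000, DF = 0.846789, PV = 5.250090
  t = 4.0000: CF_t = 6.200000, DF = 0.801125, PV = 4.966972
  t = 5.0000: CF_t = 6.200000, DF = 0.757923, PV = 4.699122
  t = 6.0000: CF_t = 6.200000, DF = 0.717051, PV = 4.445717
  t = 7.0000: CF_t = 106.200000, DF = 0.678383, PV = 72.044297
Price P = sum_t PV_t = 102.821200

Answer: Price = 102.8212


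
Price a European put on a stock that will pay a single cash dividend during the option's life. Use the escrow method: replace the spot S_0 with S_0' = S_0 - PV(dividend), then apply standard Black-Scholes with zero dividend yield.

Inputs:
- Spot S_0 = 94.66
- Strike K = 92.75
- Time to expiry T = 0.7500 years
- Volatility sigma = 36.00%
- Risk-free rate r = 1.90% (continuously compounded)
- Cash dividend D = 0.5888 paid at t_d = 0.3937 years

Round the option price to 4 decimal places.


PV(D) = D * exp(-r * t_d) = 0.5888 * 0.99254761 = 0.58441203
S_0' = S_0 - PV(D) = 94.6600 - 0.58441203 = 94.07558797
d1 = (ln(S_0'/K) + (r + sigma^2/2)*T) / (sigma*sqrt(T)) = 0.24710875
d2 = d1 - sigma*sqrt(T) = -0.06466039
exp(-rT) = 0.98585105
N(-d1) = 0.40241203; N(-d2) = 0.52577780
P = K * exp(-rT) * N(-d2) - S_0' * N(-d1) = 92.7500 * 0.98585105 * 0.52577780 - 94.07558797 * 0.40241203 = 10.2188

Answer: Price = 10.2188


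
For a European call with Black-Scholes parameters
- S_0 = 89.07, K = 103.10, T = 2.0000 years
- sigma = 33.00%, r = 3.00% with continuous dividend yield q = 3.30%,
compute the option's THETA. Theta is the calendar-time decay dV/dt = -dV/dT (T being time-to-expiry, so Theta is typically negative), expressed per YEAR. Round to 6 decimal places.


d1 = -0.0929455728; d2 = -0.5596360484
phi(d1) = 0.3972227895; exp(-qT) = 0.9361308643; exp(-rT) = 0.9417645336
Theta = -S*exp(-qT)*phi(d1)*sigma/(2*sqrt(T)) - r*K*exp(-rT)*N(d2) + q*S*exp(-qT)*N(d1)
N(d1) = 0.4629734003; N(d2) = 0.2878638557; sqrt(T) = 1.4142135624
Term 1 = -89.0700 * 0.9361308643 * 0.3972227895 * 0.3300 / (2 * 1.4142135624) = -3.8643025346
Term 2 = -0.0300 * 103.1000 * 0.9417645336 * 0.2878638557 = -0.8385122066
Term 3 = 0.0330 * 89.0700 * 0.9361308643 * 0.4629734003 = 1.2739077982
Theta = -3.8643025346 + (-0.8385122066) + (1.2739077982) = -3.428907

Answer: Theta = -3.428907


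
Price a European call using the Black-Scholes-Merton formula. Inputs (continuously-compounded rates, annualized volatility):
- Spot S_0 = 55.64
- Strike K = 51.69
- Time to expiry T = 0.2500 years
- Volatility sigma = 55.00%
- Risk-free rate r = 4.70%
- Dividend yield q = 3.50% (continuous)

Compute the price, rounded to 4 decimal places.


d1 = (ln(S/K) + (r - q + 0.5*sigma^2) * T) / (sigma * sqrt(T)) = 0.41618374
d2 = d1 - sigma * sqrt(T) = 0.14118374
exp(-rT) = 0.98831876; exp(-qT) = 0.99128817
C = S_0 * exp(-qT) * N(d1) - K * exp(-rT) * N(d2)
N(d1) = 0.66136222; N(d2) = 0.55613760
C = 55.6400 * 0.99128817 * 0.66136222 - 51.6900 * 0.98831876 * 0.55613760 = 8.0667

Answer: Price = 8.0667


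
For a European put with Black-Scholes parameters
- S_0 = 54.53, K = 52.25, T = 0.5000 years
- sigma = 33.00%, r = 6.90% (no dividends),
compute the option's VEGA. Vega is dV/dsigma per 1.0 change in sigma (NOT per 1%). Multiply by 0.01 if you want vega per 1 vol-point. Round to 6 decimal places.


d1 = 0.4475605291; d2 = 0.2142152913
phi(d1) = 0.3609218786; exp(-qT) = 1.0000000000; exp(-rT) = 0.9660883397
Vega = S * exp(-qT) * phi(d1) * sqrt(T) = 54.5300 * 1.0000000000 * 0.3609218786 * 0.7071067812 = 13.916618

Answer: Vega = 13.916618


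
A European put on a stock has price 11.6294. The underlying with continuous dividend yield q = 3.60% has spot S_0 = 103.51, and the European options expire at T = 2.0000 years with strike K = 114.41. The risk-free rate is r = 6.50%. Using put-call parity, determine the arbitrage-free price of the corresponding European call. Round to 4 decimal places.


Put-call parity: C - P = S_0 * exp(-qT) - K * exp(-rT).
S_0 * exp(-qT) = 103.5100 * 0.93053090 = 96.31925303
K * exp(-rT) = 114.4100 * 0.87809543 = 100.46289825
C = P + S*exp(-qT) - K*exp(-rT)
C = 11.6294 + 96.31925303 - 100.46289825 = 7.4858

Answer: Call price = 7.4858


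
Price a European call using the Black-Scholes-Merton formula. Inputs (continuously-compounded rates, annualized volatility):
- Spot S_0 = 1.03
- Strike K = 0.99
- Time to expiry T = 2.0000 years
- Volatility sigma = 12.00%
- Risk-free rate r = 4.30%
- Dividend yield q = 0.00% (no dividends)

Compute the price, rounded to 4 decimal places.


Answer: Price = 0.1434

Derivation:
d1 = (ln(S/K) + (r - q + 0.5*sigma^2) * T) / (sigma * sqrt(T)) = 0.82501176
d2 = d1 - sigma * sqrt(T) = 0.65530613
exp(-rT) = 0.91759423; exp(-qT) = 1.00000000
C = S_0 * exp(-qT) * N(d1) - K * exp(-rT) * N(d2)
N(d1) = 0.79531754; N(d2) = 0.74386466
C = 1.0300 * 1.00000000 * 0.79531754 - 0.9900 * 0.91759423 * 0.74386466 = 0.1434


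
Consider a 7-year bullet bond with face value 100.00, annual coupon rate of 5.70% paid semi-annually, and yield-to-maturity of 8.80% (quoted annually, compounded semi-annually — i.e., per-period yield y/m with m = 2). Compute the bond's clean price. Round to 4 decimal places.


Answer: Price = 84.0512

Derivation:
Coupon per period c = face * coupon_rate / m = 2.850000
Periods per year m = 2; per-period yield y/m = 0.044000
Number of cashflows N = 14
Cashflows (t years, CF_t, discount factor 1/(1+y/m)^(m*t), PV):
  t = 0.5000: CF_t = 2.850000, DF = 0.957854, PV = 2.729885
  t = 1.0000: CF_t = 2.850000, DF = 0.917485, PV = 2.614832
  t = 1.5000: CF_t = 2.850000, DF = 0.878817, PV = 2.504629
  t = 2.0000: CF_t = 2.850000, DF = 0.841779, PV = 2.399070
  t = 2.5000: CF_t = 2.850000, DF = 0.806302, PV = 2.297959
  t = 3.0000: CF_t = 2.850000, DF = 0.772320, PV = 2.201111
  t = 3.5000: CF_t = 2.850000, DF = 0.739770, PV = 2.108343
  t = 4.0000: CF_t = 2.850000, DF = 0.708592, PV = 2.019486
  t = 4.5000: CF_t = 2.850000, DF = 0.678728, PV = 1.934374
  t = 5.0000: CF_t = 2.850000, DF = 0.650122, PV = 1.852848
  t = 5.5000: CF_t = 2.850000, DF = 0.622722, PV = 1.774759
  t = 6.0000: CF_t = 2.850000, DF = 0.596477, PV = 1.699961
  t = 6.5000: CF_t = 2.850000, DF = 0.571339, PV = 1.628315
  t = 7.0000: CF_t = 102.850000, DF = 0.547259, PV = 56.285602
Price P = sum_t PV_t = 84.051174


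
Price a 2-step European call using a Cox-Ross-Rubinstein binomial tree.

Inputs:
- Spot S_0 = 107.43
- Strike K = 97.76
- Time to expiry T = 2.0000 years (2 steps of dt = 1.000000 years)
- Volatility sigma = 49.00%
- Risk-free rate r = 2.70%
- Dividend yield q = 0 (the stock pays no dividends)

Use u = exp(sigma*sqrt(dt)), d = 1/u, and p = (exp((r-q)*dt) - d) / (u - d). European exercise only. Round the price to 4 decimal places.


dt = T/N = 1.000000
u = exp(sigma*sqrt(dt)) = 1.632316; d = 1/u = 0.612626
p = (exp((r-q)*dt) - d) / (u - d) = 0.406733
Discount per step: exp(-r*dt) = 0.973361
Stock lattice S(k, i) with i counting down-moves:
  k=0: S(0,0) = 107.4300
  k=1: S(1,0) = 175.3597; S(1,1) = 65.8145
  k=2: S(2,0) = 286.2425; S(2,1) = 107.4300; S(2,2) = 40.3197
Terminal payoffs V(N, i) = max(S_T - K, 0):
  V(2,0) = 188.482534; V(2,1) = 9.670000; V(2,2) = 0.000000
Backward induction: V(k, i) = exp(-r*dt) * [p * V(k+1, i) + (1-p) * V(k+1, i+1)].
  V(1,0) = exp(-r*dt) * [p*188.482534 + (1-p)*9.670000] = 80.203937
  V(1,1) = exp(-r*dt) * [p*9.670000 + (1-p)*0.000000] = 3.828334
  V(0,0) = exp(-r*dt) * [p*80.203937 + (1-p)*3.828334] = 33.963304

Answer: Price = V(0,0) = 33.9633


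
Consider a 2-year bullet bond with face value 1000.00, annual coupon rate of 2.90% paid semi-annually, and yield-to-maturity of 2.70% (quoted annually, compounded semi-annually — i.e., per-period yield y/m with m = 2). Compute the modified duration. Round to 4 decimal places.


Answer: Modified duration = 1.9315

Derivation:
Coupon per period c = face * coupon_rate / m = 14.500000
Periods per year m = 2; per-period yield y/m = 0.013500
Number of cashflows N = 4
Cashflows (t years, CF_t, discount factor 1/(1+y/m)^(m*t), PV):
  t = 0.5000: CF_t = 14.500000, DF = 0.986680, PV = 14.306857
  t = 1.0000: CF_t = 14.500000, DF = 0.973537, PV = 14.116288
  t = 1.5000: CF_t = 14.500000, DF = 0.960569, PV = 13.928256
  t = 2.0000: CF_t = 1014.500000, DF = 0.947774, PV = 961.517160
Price P = sum_t PV_t = 1003.868561
First compute Macaulay numerator sum_t t * PV_t:
  t * PV_t at t = 0.5000: 7.153429
  t * PV_t at t = 1.0000: 14.116288
  t * PV_t at t = 1.5000: 20.892384
  t * PV_t at t = 2.0000: 1923.034319
Macaulay duration D = 1965.196420 / 1003.868561 = 1.957623
Modified duration = D / (1 + y/m) = 1.957623 / (1 + 0.013500) = 1.931547


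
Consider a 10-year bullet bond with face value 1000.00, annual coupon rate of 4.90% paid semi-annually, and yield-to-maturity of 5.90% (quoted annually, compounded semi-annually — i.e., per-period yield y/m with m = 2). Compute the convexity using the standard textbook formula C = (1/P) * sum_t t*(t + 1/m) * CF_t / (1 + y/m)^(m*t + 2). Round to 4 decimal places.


Coupon per period c = face * coupon_rate / m = 24.500000
Periods per year m = 2; per-period yield y/m = 0.029500
Number of cashflows N = 20
Cashflows (t years, CF_t, discount factor 1/(1+y/m)^(m*t), PV):
  t = 0.5000: CF_t = 24.500000, DF = 0.971345, PV = 23.797960
  t = 1.0000: CF_t = 24.500000, DF = 0.943512, PV = 23.116037
  t = 1.5000: CF_t = 24.500000, DF = 0.916476, PV = 22.453654
  t = 2.0000: CF_t = 24.500000, DF = 0.890214, PV = 21.810252
  t = 2.5000: CF_t = 24.500000, DF = 0.864706, PV = 21.185286
  t = 3.0000: CF_t = 24.500000, DF = 0.839928, PV = 20.578228
  t = 3.5000: CF_t = 24.500000, DF = 0.815860, PV = 19.988566
  t = 4.0000: CF_t = 24.500000, DF = 0.792482, PV = 19.415799
  t = 4.5000: CF_t = 24.500000, DF = 0.769773, PV = 18.859446
  t = 5.0000: CF_t = 24.500000, DF = 0.747716, PV = 18.319034
  t = 5.5000: CF_t = 24.500000, DF = 0.726290, PV = 17.794108
  t = 6.0000: CF_t = 24.500000, DF = 0.705479, PV = 17.284223
  t = 6.5000: CF_t = 24.500000, DF = 0.685263, PV = 16.788949
  t = 7.0000: CF_t = 24.500000, DF = 0.665627, PV = 16.307867
  t = 7.5000: CF_t = 24.500000, DF = 0.646554, PV = 15.840571
  t = 8.0000: CF_t = 24.500000, DF = 0.628027, PV = 15.386664
  t = 8.5000: CF_t = 24.500000, DF = 0.610031, PV = 14.945764
  t = 9.0000: CF_t = 24.500000, DF = 0.592551, PV = 14.517498
  t = 9.5000: CF_t = 24.500000, DF = 0.575572, PV = 14.101503
  t = 10.0000: CF_t = 1024.500000, DF = 0.559079, PV = 572.776173
Price P = sum_t PV_t = 925.267584
Convexity numerator sum_t t*(t + 1/m) * CF_t / (1+y/m)^(m*t + 2):
  t = 0.5000: term = 11.226827
  t = 1.0000: term = 32.715378
  t = 1.5000: term = 63.555858
  t = 2.0000: term = 102.891141
  t = 2.5000: term = 149.914241
  t = 3.0000: term = 203.865894
  t = 3.5000: term = 264.032241
  t = 4.0000: term = 329.742617
  t = 4.5000: term = 400.367432
  t = 5.0000: term = 475.316146
  t = 5.5000: term = 554.035332
  t = 6.0000: term = 636.006828
  t = 6.5000: term = 720.745960
  t = 7.0000: term = 807.799858
  t = 7.5000: term = 896.745836
  t = 8.0000: term = 987.189847
  t = 8.5000: term = 1078.765010
  t = 9.0000: term = 1171.130199
  t = 9.5000: term = 1263.968700
  t = 10.0000: term = 56744.208266
Convexity = (1/P) * sum = 66894.223609 / 925.267584 = 72.297165

Answer: Convexity = 72.2972


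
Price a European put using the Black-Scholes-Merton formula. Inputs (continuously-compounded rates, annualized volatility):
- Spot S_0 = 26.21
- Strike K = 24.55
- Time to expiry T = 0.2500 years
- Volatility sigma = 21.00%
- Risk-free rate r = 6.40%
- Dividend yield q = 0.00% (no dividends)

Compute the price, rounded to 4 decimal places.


Answer: Price = 0.3313

Derivation:
d1 = (ln(S/K) + (r - q + 0.5*sigma^2) * T) / (sigma * sqrt(T)) = 0.82801584
d2 = d1 - sigma * sqrt(T) = 0.72301584
exp(-rT) = 0.98412732; exp(-qT) = 1.00000000
P = K * exp(-rT) * N(-d2) - S_0 * exp(-qT) * N(-d1)
N(-d1) = 0.20383076; N(-d2) = 0.23483508
P = 24.5500 * 0.98412732 * 0.23483508 - 26.2100 * 1.00000000 * 0.20383076 = 0.3313


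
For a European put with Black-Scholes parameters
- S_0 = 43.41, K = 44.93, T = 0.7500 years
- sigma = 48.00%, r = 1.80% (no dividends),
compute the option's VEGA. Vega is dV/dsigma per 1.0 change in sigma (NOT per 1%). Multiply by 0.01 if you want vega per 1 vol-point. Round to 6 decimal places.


d1 = 0.1575302765; d2 = -0.2581619173
phi(d1) = 0.3940228300; exp(-qT) = 1.0000000000; exp(-rT) = 0.9865907163
Vega = S * exp(-qT) * phi(d1) * sqrt(T) = 43.4100 * 1.0000000000 * 0.3940228300 * 0.8660254038 = 14.812958

Answer: Vega = 14.812958


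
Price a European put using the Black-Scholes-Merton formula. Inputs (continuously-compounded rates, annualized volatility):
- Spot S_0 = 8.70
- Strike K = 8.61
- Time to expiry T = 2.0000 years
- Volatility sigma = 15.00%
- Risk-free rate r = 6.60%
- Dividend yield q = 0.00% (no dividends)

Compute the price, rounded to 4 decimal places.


d1 = (ln(S/K) + (r - q + 0.5*sigma^2) * T) / (sigma * sqrt(T)) = 0.77733996
d2 = d1 - sigma * sqrt(T) = 0.56520793
exp(-rT) = 0.87634100; exp(-qT) = 1.00000000
P = K * exp(-rT) * N(-d2) - S_0 * exp(-qT) * N(-d1)
N(-d1) = 0.21847911; N(-d2) = 0.28596617
P = 8.6100 * 0.87634100 * 0.28596617 - 8.7000 * 1.00000000 * 0.21847911 = 0.2569

Answer: Price = 0.2569


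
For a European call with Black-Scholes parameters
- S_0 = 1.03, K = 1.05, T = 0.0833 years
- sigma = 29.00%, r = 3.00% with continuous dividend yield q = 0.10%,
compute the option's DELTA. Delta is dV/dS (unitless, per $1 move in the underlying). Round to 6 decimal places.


Answer: Delta = 0.436776

Derivation:
d1 = -0.1590567378; d2 = -0.2427557820
phi(d1) = 0.3939276342; exp(-qT) = 0.9999167035; exp(-rT) = 0.9975041199
N(d1) = 0.4368120862
Delta = exp(-qT) * N(d1) = 0.9999167035 * 0.4368120862 = 0.436776


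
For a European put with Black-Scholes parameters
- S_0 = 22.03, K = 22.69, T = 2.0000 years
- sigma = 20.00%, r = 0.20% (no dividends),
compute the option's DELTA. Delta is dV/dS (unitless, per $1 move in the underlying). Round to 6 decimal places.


Answer: Delta = -0.479584

Derivation:
d1 = 0.0511975787; d2 = -0.2316451338
phi(d1) = 0.3984197707; exp(-qT) = 1.0000000000; exp(-rT) = 0.9960079893
N(-d1) = 0.4795840406
Delta = -exp(-qT) * N(-d1) = -1.0000000000 * 0.4795840406 = -0.479584


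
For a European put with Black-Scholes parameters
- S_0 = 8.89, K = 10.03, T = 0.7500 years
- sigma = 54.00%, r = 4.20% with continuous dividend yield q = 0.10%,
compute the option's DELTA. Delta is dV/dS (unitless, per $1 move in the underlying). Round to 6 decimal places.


d1 = 0.0415830064; d2 = -0.4260707116
phi(d1) = 0.3985975147; exp(-qT) = 0.9992502812; exp(-rT) = 0.9689909565
N(-d1) = 0.4834155602
Delta = -exp(-qT) * N(-d1) = -0.9992502812 * 0.4834155602 = -0.483053

Answer: Delta = -0.483053


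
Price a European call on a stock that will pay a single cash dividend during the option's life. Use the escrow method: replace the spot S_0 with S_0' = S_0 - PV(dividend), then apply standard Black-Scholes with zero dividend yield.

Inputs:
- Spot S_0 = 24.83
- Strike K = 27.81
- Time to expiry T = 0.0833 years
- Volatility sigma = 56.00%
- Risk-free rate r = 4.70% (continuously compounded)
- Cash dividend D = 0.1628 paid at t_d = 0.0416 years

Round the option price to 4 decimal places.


Answer: Price = 0.5847

Derivation:
PV(D) = D * exp(-r * t_d) = 0.1628 * 0.99804671 = 0.16248200
S_0' = S_0 - PV(D) = 24.8300 - 0.16248200 = 24.66751800
d1 = (ln(S_0'/K) + (r + sigma^2/2)*T) / (sigma*sqrt(T)) = -0.63685283
d2 = d1 - sigma*sqrt(T) = -0.79847857
exp(-rT) = 0.99609255
N(d1) = 0.26211035; N(d2) = 0.21229641
C = S_0' * N(d1) - K * exp(-rT) * N(d2) = 24.66751800 * 0.26211035 - 27.8100 * 0.99609255 * 0.21229641 = 0.5847


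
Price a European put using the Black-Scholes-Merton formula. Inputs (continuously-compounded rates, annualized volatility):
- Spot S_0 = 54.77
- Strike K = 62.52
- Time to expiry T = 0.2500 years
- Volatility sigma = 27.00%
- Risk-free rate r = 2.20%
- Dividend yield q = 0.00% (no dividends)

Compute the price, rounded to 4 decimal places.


Answer: Price = 8.1415

Derivation:
d1 = (ln(S/K) + (r - q + 0.5*sigma^2) * T) / (sigma * sqrt(T)) = -0.87208449
d2 = d1 - sigma * sqrt(T) = -1.00708449
exp(-rT) = 0.99451510; exp(-qT) = 1.00000000
P = K * exp(-rT) * N(-d2) - S_0 * exp(-qT) * N(-d1)
N(-d1) = 0.80841886; N(-d2) = 0.84305291
P = 62.5200 * 0.99451510 * 0.84305291 - 54.7700 * 1.00000000 * 0.80841886 = 8.1415


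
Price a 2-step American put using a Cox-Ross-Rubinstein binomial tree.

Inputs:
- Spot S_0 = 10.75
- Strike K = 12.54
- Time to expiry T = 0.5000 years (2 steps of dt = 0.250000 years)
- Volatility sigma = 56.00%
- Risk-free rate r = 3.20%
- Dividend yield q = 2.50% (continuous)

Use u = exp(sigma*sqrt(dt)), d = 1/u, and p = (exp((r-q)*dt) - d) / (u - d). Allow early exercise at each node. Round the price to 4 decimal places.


Answer: Price = V(0,0) = 2.9138

Derivation:
dt = T/N = 0.250000
u = exp(sigma*sqrt(dt)) = 1.323130; d = 1/u = 0.755784
p = (exp((r-q)*dt) - d) / (u - d) = 0.433541
Discount per step: exp(-r*dt) = 0.992032
Stock lattice S(k, i) with i counting down-moves:
  k=0: S(0,0) = 10.7500
  k=1: S(1,0) = 14.2236; S(1,1) = 8.1247
  k=2: S(2,0) = 18.8197; S(2,1) = 10.7500; S(2,2) = 6.1405
Terminal payoffs V(N, i) = max(K - S_T, 0):
  V(2,0) = 0.000000; V(2,1) = 1.790000; V(2,2) = 6.399503
Backward induction: V(k, i) = exp(-r*dt) * [p * V(k+1, i) + (1-p) * V(k+1, i+1)]; then take max(V_cont, immediate exercise) for American.
  V(1,0) = exp(-r*dt) * [p*0.000000 + (1-p)*1.790000] = 1.005882; exercise = 0.000000; V(1,0) = max -> 1.005882
  V(1,1) = exp(-r*dt) * [p*1.790000 + (1-p)*6.399503] = 4.366026; exercise = 4.415325; V(1,1) = max -> 4.415325
  V(0,0) = exp(-r*dt) * [p*1.005882 + (1-p)*4.415325] = 2.913788; exercise = 1.790000; V(0,0) = max -> 2.913788


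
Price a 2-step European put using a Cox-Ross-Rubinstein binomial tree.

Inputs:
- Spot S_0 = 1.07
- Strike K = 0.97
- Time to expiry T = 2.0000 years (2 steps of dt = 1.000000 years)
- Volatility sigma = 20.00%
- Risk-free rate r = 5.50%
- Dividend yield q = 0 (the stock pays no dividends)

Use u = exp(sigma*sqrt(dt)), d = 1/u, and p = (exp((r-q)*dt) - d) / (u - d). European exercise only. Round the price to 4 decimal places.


Answer: Price = V(0,0) = 0.0380

Derivation:
dt = T/N = 1.000000
u = exp(sigma*sqrt(dt)) = 1.221403; d = 1/u = 0.818731
p = (exp((r-q)*dt) - d) / (u - d) = 0.590580
Discount per step: exp(-r*dt) = 0.946485
Stock lattice S(k, i) with i counting down-moves:
  k=0: S(0,0) = 1.0700
  k=1: S(1,0) = 1.3069; S(1,1) = 0.8760
  k=2: S(2,0) = 1.5963; S(2,1) = 1.0700; S(2,2) = 0.7172
Terminal payoffs V(N, i) = max(K - S_T, 0):
  V(2,0) = 0.000000; V(2,1) = 0.000000; V(2,2) = 0.252758
Backward induction: V(k, i) = exp(-r*dt) * [p * V(k+1, i) + (1-p) * V(k+1, i+1)].
  V(1,0) = exp(-r*dt) * [p*0.000000 + (1-p)*0.000000] = 0.000000
  V(1,1) = exp(-r*dt) * [p*0.000000 + (1-p)*0.252758] = 0.097946
  V(0,0) = exp(-r*dt) * [p*0.000000 + (1-p)*0.097946] = 0.037955


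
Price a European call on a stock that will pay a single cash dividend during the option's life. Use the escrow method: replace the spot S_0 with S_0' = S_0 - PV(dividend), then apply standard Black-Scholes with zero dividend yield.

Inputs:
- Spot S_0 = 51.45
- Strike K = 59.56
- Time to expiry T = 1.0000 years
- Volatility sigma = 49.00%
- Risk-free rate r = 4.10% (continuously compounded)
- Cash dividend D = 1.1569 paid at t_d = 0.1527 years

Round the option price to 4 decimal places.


Answer: Price = 7.3114

Derivation:
PV(D) = D * exp(-r * t_d) = 1.1569 * 0.99375886 = 1.14967962
S_0' = S_0 - PV(D) = 51.4500 - 1.14967962 = 50.30032038
d1 = (ln(S_0'/K) + (r + sigma^2/2)*T) / (sigma*sqrt(T)) = -0.01616890
d2 = d1 - sigma*sqrt(T) = -0.50616890
exp(-rT) = 0.95982913
N(d1) = 0.49354982; N(d2) = 0.30636904
C = S_0' * N(d1) - K * exp(-rT) * N(d2) = 50.30032038 * 0.49354982 - 59.5600 * 0.95982913 * 0.30636904 = 7.3114


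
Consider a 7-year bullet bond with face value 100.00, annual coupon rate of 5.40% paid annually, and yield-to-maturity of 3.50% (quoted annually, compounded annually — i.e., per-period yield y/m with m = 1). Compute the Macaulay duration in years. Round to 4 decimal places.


Coupon per period c = face * coupon_rate / m = 5.400000
Periods per year m = 1; per-period yield y/m = 0.035000
Number of cashflows N = 7
Cashflows (t years, CF_t, discount factor 1/(1+y/m)^(m*t), PV):
  t = 1.0000: CF_t = 5.400000, DF = 0.966184, PV = 5.217391
  t = 2.0000: CF_t = 5.400000, DF = 0.933511, PV = 5.040958
  t = 3.0000: CF_t = 5.400000, DF = 0.901943, PV = 4.870491
  t = 4.0000: CF_t = 5.400000, DF = 0.871442, PV = 4.705788
  t = 5.0000: CF_t = 5.400000, DF = 0.841973, PV = 4.546655
  t = 6.0000: CF_t = 5.400000, DF = 0.813501, PV = 4.392903
  t = 7.0000: CF_t = 105.400000, DF = 0.785991, PV = 82.843447
Price P = sum_t PV_t = 111.617634
Macaulay numerator sum_t t * PV_t:
  t * PV_t at t = 1.0000: 5.217391
  t * PV_t at t = 2.0000: 10.081916
  t * PV_t at t = 3.0000: 14.611472
  t * PV_t at t = 4.0000: 18.823152
  t * PV_t at t = 5.0000: 22.733276
  t * PV_t at t = 6.0000: 26.357421
  t * PV_t at t = 7.0000: 579.904131
Macaulay duration D = (sum_t t * PV_t) / P = 677.728758 / 111.617634 = 6.071879

Answer: Macaulay duration = 6.0719 years


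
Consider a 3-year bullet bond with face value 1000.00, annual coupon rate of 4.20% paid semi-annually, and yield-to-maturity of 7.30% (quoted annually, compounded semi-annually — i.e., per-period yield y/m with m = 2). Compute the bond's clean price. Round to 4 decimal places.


Answer: Price = 917.8128

Derivation:
Coupon per period c = face * coupon_rate / m = 21.000000
Periods per year m = 2; per-period yield y/m = 0.036500
Number of cashflows N = 6
Cashflows (t years, CF_t, discount factor 1/(1+y/m)^(m*t), PV):
  t = 0.5000: CF_t = 21.000000, DF = 0.964785, PV = 20.260492
  t = 1.0000: CF_t = 21.000000, DF = 0.930811, PV = 19.547026
  t = 1.5000: CF_t = 21.000000, DF = 0.898033, PV = 18.858684
  t = 2.0000: CF_t = 21.000000, DF = 0.866409, PV = 18.194581
  t = 2.5000: CF_t = 21.000000, DF = 0.835898, PV = 17.553865
  t = 3.0000: CF_t = 1021.000000, DF = 0.806462, PV = 823.398181
Price P = sum_t PV_t = 917.812830


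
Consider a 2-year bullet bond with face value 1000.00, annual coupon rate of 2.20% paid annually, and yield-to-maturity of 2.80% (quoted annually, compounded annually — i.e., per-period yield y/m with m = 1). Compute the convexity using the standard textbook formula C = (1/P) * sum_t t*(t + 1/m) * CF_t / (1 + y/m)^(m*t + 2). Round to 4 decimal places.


Coupon per period c = face * coupon_rate / m = 22.000000
Periods per year m = 1; per-period yield y/m = 0.028000
Number of cashflows N = 2
Cashflows (t years, CF_t, discount factor 1/(1+y/m)^(m*t), PV):
  t = 1.0000: CF_t = 22.000000, DF = 0.972763, PV = 21.400778
  t = 2.0000: CF_t = 1022.000000, DF = 0.946267, PV = 967.085043
Price P = sum_t PV_t = 988.485821
Convexity numerator sum_t t*(t + 1/m) * CF_t / (1+y/m)^(m*t + 2):
  t = 1.0000: term = 40.501707
  t = 2.0000: term = 5490.724933
Convexity = (1/P) * sum = 5531.226640 / 988.485821 = 5.595656

Answer: Convexity = 5.5957


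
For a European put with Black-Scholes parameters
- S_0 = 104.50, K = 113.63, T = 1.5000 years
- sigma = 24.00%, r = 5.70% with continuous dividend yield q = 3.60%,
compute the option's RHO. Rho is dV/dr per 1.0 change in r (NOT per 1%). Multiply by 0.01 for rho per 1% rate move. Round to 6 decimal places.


Answer: Rho = -98.161482

Derivation:
d1 = -0.0308243943; d2 = -0.3247631635
phi(d1) = 0.3987527992; exp(-qT) = 0.9474321065; exp(-rT) = 0.9180531431
N(-d2) = 0.6273198371
Rho = -K*T*exp(-rT)*N(-d2) = -113.6300 * 1.5000 * 0.9180531431 * 0.6273198371 = -98.161482


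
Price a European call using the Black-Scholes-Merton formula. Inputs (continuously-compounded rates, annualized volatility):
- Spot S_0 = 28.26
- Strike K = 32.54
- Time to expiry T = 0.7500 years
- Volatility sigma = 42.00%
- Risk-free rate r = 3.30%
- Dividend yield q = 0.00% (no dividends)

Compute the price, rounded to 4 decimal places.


Answer: Price = 2.8041

Derivation:
d1 = (ln(S/K) + (r - q + 0.5*sigma^2) * T) / (sigma * sqrt(T)) = -0.13780175
d2 = d1 - sigma * sqrt(T) = -0.50153242
exp(-rT) = 0.97555377; exp(-qT) = 1.00000000
C = S_0 * exp(-qT) * N(d1) - K * exp(-rT) * N(d2)
N(d1) = 0.44519855; N(d2) = 0.30799823
C = 28.2600 * 1.00000000 * 0.44519855 - 32.5400 * 0.97555377 * 0.30799823 = 2.8041


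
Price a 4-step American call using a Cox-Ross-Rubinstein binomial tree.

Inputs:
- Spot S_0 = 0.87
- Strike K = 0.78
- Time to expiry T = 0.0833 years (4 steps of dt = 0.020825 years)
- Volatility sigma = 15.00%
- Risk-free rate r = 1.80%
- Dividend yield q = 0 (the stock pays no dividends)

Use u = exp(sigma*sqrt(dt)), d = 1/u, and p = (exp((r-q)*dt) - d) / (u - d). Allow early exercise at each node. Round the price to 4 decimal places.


dt = T/N = 0.020825
u = exp(sigma*sqrt(dt)) = 1.021882; d = 1/u = 0.978586
p = (exp((r-q)*dt) - d) / (u - d) = 0.503248
Discount per step: exp(-r*dt) = 0.999625
Stock lattice S(k, i) with i counting down-moves:
  k=0: S(0,0) = 0.8700
  k=1: S(1,0) = 0.8890; S(1,1) = 0.8514
  k=2: S(2,0) = 0.9085; S(2,1) = 0.8700; S(2,2) = 0.8331
  k=3: S(3,0) = 0.9284; S(3,1) = 0.8890; S(3,2) = 0.8514; S(3,3) = 0.8153
  k=4: S(4,0) = 0.9487; S(4,1) = 0.9085; S(4,2) = 0.8700; S(4,3) = 0.8331; S(4,4) = 0.7978
Terminal payoffs V(N, i) = max(S_T - K, 0):
  V(4,0) = 0.168687; V(4,1) = 0.128492; V(4,2) = 0.090000; V(4,3) = 0.053139; V(4,4) = 0.017840
Backward induction: V(k, i) = exp(-r*dt) * [p * V(k+1, i) + (1-p) * V(k+1, i+1)]; then take max(V_cont, immediate exercise) for American.
  V(3,0) = exp(-r*dt) * [p*0.168687 + (1-p)*0.128492] = 0.148664; exercise = 0.148372; V(3,0) = max -> 0.148664
  V(3,1) = exp(-r*dt) * [p*0.128492 + (1-p)*0.090000] = 0.109330; exercise = 0.109038; V(3,1) = max -> 0.109330
  V(3,2) = exp(-r*dt) * [p*0.090000 + (1-p)*0.053139] = 0.071662; exercise = 0.071370; V(3,2) = max -> 0.071662
  V(3,3) = exp(-r*dt) * [p*0.053139 + (1-p)*0.017840] = 0.035591; exercise = 0.035298; V(3,3) = max -> 0.035591
  V(2,0) = exp(-r*dt) * [p*0.148664 + (1-p)*0.109330] = 0.129076; exercise = 0.128492; V(2,0) = max -> 0.129076
  V(2,1) = exp(-r*dt) * [p*0.109330 + (1-p)*0.071662] = 0.090585; exercise = 0.090000; V(2,1) = max -> 0.090585
  V(2,2) = exp(-r*dt) * [p*0.071662 + (1-p)*0.035591] = 0.053724; exercise = 0.053139; V(2,2) = max -> 0.053724
  V(1,0) = exp(-r*dt) * [p*0.129076 + (1-p)*0.090585] = 0.109914; exercise = 0.109038; V(1,0) = max -> 0.109914
  V(1,1) = exp(-r*dt) * [p*0.090585 + (1-p)*0.053724] = 0.072247; exercise = 0.071370; V(1,1) = max -> 0.072247
  V(0,0) = exp(-r*dt) * [p*0.109914 + (1-p)*0.072247] = 0.091169; exercise = 0.090000; V(0,0) = max -> 0.091169

Answer: Price = V(0,0) = 0.0912


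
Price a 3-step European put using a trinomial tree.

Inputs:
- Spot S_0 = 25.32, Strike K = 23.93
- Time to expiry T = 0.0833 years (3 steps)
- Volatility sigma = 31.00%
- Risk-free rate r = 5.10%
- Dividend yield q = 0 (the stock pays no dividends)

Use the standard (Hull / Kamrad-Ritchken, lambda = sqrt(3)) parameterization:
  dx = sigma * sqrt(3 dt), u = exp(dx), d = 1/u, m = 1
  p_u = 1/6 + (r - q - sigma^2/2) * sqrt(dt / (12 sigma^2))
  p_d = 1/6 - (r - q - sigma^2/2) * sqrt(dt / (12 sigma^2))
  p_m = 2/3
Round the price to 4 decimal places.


Answer: Price = V(0,0) = 0.3549

Derivation:
dt = T/N = 0.027767; dx = sigma*sqrt(3*dt) = 0.089471
u = exp(dx) = 1.093596; d = 1/u = 0.914414
p_u = 0.167124, p_m = 0.666667, p_d = 0.166209
Discount per step: exp(-r*dt) = 0.998585
Stock lattice S(k, j) with j the centered position index:
  k=0: S(0,+0) = 25.3200
  k=1: S(1,-1) = 23.1530; S(1,+0) = 25.3200; S(1,+1) = 27.6899
  k=2: S(2,-2) = 21.1714; S(2,-1) = 23.1530; S(2,+0) = 25.3200; S(2,+1) = 27.6899; S(2,+2) = 30.2815
  k=3: S(3,-3) = 19.3594; S(3,-2) = 21.1714; S(3,-1) = 23.1530; S(3,+0) = 25.3200; S(3,+1) = 27.6899; S(3,+2) = 30.2815; S(3,+3) = 33.1157
Terminal payoffs V(N, j) = max(K - S_T, 0):
  V(3,-3) = 4.570555; V(3,-2) = 2.758587; V(3,-1) = 0.777027; V(3,+0) = 0.000000; V(3,+1) = 0.000000; V(3,+2) = 0.000000; V(3,+3) = 0.000000
Backward induction: V(k, j) = exp(-r*dt) * [p_u * V(k+1, j+1) + p_m * V(k+1, j) + p_d * V(k+1, j-1)]
  V(2,-2) = exp(-r*dt) * [p_u*0.777027 + p_m*2.758587 + p_d*4.570555] = 2.724724
  V(2,-1) = exp(-r*dt) * [p_u*0.000000 + p_m*0.777027 + p_d*2.758587] = 0.975138
  V(2,+0) = exp(-r*dt) * [p_u*0.000000 + p_m*0.000000 + p_d*0.777027] = 0.128966
  V(2,+1) = exp(-r*dt) * [p_u*0.000000 + p_m*0.000000 + p_d*0.000000] = 0.000000
  V(2,+2) = exp(-r*dt) * [p_u*0.000000 + p_m*0.000000 + p_d*0.000000] = 0.000000
  V(1,-1) = exp(-r*dt) * [p_u*0.128966 + p_m*0.975138 + p_d*2.724724] = 1.122927
  V(1,+0) = exp(-r*dt) * [p_u*0.000000 + p_m*0.128966 + p_d*0.975138] = 0.247703
  V(1,+1) = exp(-r*dt) * [p_u*0.000000 + p_m*0.000000 + p_d*0.128966] = 0.021405
  V(0,+0) = exp(-r*dt) * [p_u*0.021405 + p_m*0.247703 + p_d*1.122927] = 0.354850


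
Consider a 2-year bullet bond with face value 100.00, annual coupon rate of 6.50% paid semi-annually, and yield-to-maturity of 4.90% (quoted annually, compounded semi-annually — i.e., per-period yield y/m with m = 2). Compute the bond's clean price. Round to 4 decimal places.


Answer: Price = 103.0132

Derivation:
Coupon per period c = face * coupon_rate / m = 3.250000
Periods per year m = 2; per-period yield y/m = 0.024500
Number of cashflows N = 4
Cashflows (t years, CF_t, discount factor 1/(1+y/m)^(m*t), PV):
  t = 0.5000: CF_t = 3.250000, DF = 0.976086, PV = 3.172279
  t = 1.0000: CF_t = 3.250000, DF = 0.952744, PV = 3.096417
  t = 1.5000: CF_t = 3.250000, DF = 0.929960, PV = 3.022369
  t = 2.0000: CF_t = 103.250000, DF = 0.907721, PV = 93.722143
Price P = sum_t PV_t = 103.013208


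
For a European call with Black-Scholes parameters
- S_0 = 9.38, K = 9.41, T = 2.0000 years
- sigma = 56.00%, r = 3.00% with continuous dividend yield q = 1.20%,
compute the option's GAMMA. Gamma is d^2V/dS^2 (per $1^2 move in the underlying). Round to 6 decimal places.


Answer: Gamma = 0.047647

Derivation:
d1 = 0.4374046500; d2 = -0.3545549449
phi(d1) = 0.3625474390; exp(-qT) = 0.9762857098; exp(-rT) = 0.9417645336
Gamma = exp(-qT) * phi(d1) / (S * sigma * sqrt(T)) = 0.9762857098 * 0.3625474390 / (9.3800 * 0.5600 * 1.4142135624) = 0.047647


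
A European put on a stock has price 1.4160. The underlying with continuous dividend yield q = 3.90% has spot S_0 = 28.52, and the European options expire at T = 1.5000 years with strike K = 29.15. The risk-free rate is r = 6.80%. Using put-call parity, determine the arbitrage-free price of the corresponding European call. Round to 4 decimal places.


Answer: Call price = 1.9921

Derivation:
Put-call parity: C - P = S_0 * exp(-qT) - K * exp(-rT).
S_0 * exp(-qT) = 28.5200 * 0.94317824 = 26.89944342
K * exp(-rT) = 29.1500 * 0.90302955 = 26.32331143
C = P + S*exp(-qT) - K*exp(-rT)
C = 1.4160 + 26.89944342 - 26.32331143 = 1.9921


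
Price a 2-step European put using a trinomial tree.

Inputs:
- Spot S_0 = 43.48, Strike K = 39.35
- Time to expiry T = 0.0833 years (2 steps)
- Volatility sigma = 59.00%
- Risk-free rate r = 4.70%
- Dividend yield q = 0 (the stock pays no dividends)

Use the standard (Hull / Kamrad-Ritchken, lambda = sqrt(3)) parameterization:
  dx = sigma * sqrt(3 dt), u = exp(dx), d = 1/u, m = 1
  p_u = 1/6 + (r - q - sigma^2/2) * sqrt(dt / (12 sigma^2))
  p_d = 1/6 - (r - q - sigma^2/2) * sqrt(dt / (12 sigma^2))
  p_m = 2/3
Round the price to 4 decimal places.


Answer: Price = V(0,0) = 1.3087

Derivation:
dt = T/N = 0.041650; dx = sigma*sqrt(3*dt) = 0.208555
u = exp(dx) = 1.231896; d = 1/u = 0.811757
p_u = 0.153980, p_m = 0.666667, p_d = 0.179353
Discount per step: exp(-r*dt) = 0.998044
Stock lattice S(k, j) with j the centered position index:
  k=0: S(0,+0) = 43.4800
  k=1: S(1,-1) = 35.2952; S(1,+0) = 43.4800; S(1,+1) = 53.5629
  k=2: S(2,-2) = 28.6511; S(2,-1) = 35.2952; S(2,+0) = 43.4800; S(2,+1) = 53.5629; S(2,+2) = 65.9839
Terminal payoffs V(N, j) = max(K - S_T, 0):
  V(2,-2) = 10.698909; V(2,-1) = 4.054824; V(2,+0) = 0.000000; V(2,+1) = 0.000000; V(2,+2) = 0.000000
Backward induction: V(k, j) = exp(-r*dt) * [p_u * V(k+1, j+1) + p_m * V(k+1, j) + p_d * V(k+1, j-1)]
  V(1,-1) = exp(-r*dt) * [p_u*0.000000 + p_m*4.054824 + p_d*10.698909] = 4.613060
  V(1,+0) = exp(-r*dt) * [p_u*0.000000 + p_m*0.000000 + p_d*4.054824] = 0.725823
  V(1,+1) = exp(-r*dt) * [p_u*0.000000 + p_m*0.000000 + p_d*0.000000] = 0.000000
  V(0,+0) = exp(-r*dt) * [p_u*0.000000 + p_m*0.725823 + p_d*4.613060] = 1.308684
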